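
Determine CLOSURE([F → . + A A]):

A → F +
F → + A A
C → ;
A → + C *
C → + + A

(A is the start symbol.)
{ [F → . + A A] }

Start with: [F → . + A A]
The dot precedes the terminal '+', so nothing is added.

CLOSURE = { [F → . + A A] }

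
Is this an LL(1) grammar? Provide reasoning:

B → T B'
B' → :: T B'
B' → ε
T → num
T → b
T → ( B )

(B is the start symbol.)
Yes, the grammar is LL(1).

A grammar is LL(1) if for each non-terminal N with multiple productions, the predict sets of those productions are pairwise disjoint, where PREDICT(N → α) = (FIRST(α) \ {ε}) ∪ (FOLLOW(N) if α ⇒* ε).

Relevant sets:
  FOLLOW(B') = { $, ')' }

For B':
  PREDICT(B' → :: T B') = { '::' }
  PREDICT(B' → ε) = { $, ')' }
For T:
  PREDICT(T → num) = { 'num' }
  PREDICT(T → b) = { 'b' }
  PREDICT(T → '(' B ')') = { '(' }
B has a single production, so nothing to check there.

All predict sets are disjoint. The grammar IS LL(1).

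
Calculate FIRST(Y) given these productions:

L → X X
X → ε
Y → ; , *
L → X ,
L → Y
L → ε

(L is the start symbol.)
{ ';' }

From Y → ; , *:
  - ';' is a terminal: add ';' and stop

Collecting: FIRST(Y) = { ';' }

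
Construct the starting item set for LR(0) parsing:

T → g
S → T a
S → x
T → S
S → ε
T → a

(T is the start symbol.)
{ [S → . T a], [S → . x], [S → .], [T → . S], [T → . a], [T → . g], [T' → . T] }

First, augment the grammar with T' → T
I₀ = CLOSURE({ [T' → . T] }):
  [T' → . T] has the dot before T: add [T → . g], [T → . S], [T → . a]
  [T → . S] has the dot before S: add [S → . T a], [S → . x], [S → .]
No further items can be added.

I₀ = { [S → . T a], [S → . x], [S → .], [T → . S], [T → . a], [T → . g], [T' → . T] }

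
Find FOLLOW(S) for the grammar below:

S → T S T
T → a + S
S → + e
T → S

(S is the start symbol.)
To compute FOLLOW(S), find every occurrence of S on a right-hand side N → α S β: add FIRST(β) \ {ε}, and if β is empty or nullable also add FOLLOW(N). Iterate to a fixed point.

S is the start symbol, so $ ∈ FOLLOW(S).
In S → T S T: S is followed by T, add FIRST(T) \ {ε} = { '+', 'a' }
In T → a + S: S is at the end, add FOLLOW(T)
In T → S: S is at the end, add FOLLOW(T)

The FOLLOW sets referred to above (computed the same way, to a fixed point):
  FOLLOW(T) = { $, '+', 'a' }

Taking the union: FOLLOW(S) = { $, '+', 'a' }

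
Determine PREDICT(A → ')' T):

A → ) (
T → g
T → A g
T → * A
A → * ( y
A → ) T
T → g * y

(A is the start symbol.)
{ ')' }

PREDICT(A → ')' T) = (FIRST(RHS) \ {ε}) ∪ (FOLLOW(A) if ε ∈ FIRST(RHS), i.e. RHS ⇒* ε)
FIRST(')' T) = { ')' }
ε ∉ FIRST(')' T), so FOLLOW(A) is not added.
PREDICT(A → ')' T) = { ')' }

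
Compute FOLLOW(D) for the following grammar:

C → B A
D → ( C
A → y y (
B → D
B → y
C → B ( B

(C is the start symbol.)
{ $, '(', 'y' }

To compute FOLLOW(D), find every occurrence of D on a right-hand side N → α D β: add FIRST(β) \ {ε}, and if β is empty or nullable also add FOLLOW(N). Iterate to a fixed point.

In B → D: D is at the end, add FOLLOW(B)

The FOLLOW sets referred to above (computed the same way, to a fixed point):
  FOLLOW(B) = { $, '(', 'y' }

Taking the union: FOLLOW(D) = { $, '(', 'y' }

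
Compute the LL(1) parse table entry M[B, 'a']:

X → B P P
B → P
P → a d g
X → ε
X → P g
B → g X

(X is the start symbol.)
To find M[B, 'a'], we find productions for B where 'a' is in the predict set (PREDICT(N → α) = (FIRST(α) \ {ε}) ∪ (FOLLOW(N) if α ⇒* ε)).

Relevant sets:
  FIRST(P) = { 'a' }

B → P: PREDICT = { 'a' }
  'a' is in predict set, so this production goes in M[B, 'a']
B → g X: PREDICT = { 'g' }

M[B, 'a'] = B → P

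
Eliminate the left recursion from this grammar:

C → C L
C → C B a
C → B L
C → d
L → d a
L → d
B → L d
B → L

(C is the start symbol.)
C is directly left-recursive. The standard transformation for
  A → A α₁ | ... | A α_m | β₁ | ... | β_n
is
  A  → β₁ A' | ... | β_n A'
  A' → α₁ A' | ... | α_m A' | ε

C → B L becomes C → B L C'
C → d becomes C → d C'
C → C L becomes C' → L C'
C → C B a becomes C' → B a C'
Add C' → ε

Productions for other non-terminals are unchanged:
  L → d a
  L → d
  B → L d
  B → L

Resulting grammar:
C → B L C'
C → d C'
C' → L C'
C' → B a C'
C' → ε
L → d a
L → d
B → L d
B → L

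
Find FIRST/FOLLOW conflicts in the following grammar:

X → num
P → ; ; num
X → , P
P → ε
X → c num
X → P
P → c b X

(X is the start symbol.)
A FIRST/FOLLOW conflict occurs when a non-terminal N has a nullable alternative N → β (β ⇒* ε) and another alternative N → α with FIRST(α) ∩ FOLLOW(N) ≠ ∅: on such a lookahead the parser cannot decide between expanding α and letting N vanish via β.

Nullable non-terminals: P, X.
FIRST sets used below: FIRST(P) = { ';', 'c', ε }

P: nullable alternative(s) P → ε; FOLLOW(P) = { $ }
  P → ; ; num: FIRST \ {ε} = { ';' } — disjoint from FOLLOW(P)
  P → ε: FIRST \ {ε} = { } — this is the only nullable alternative, skip
  P → c b X: FIRST \ {ε} = { 'c' } — disjoint from FOLLOW(P)

X: nullable alternative(s) X → P; FOLLOW(X) = { $ }
  X → num: FIRST \ {ε} = { 'num' } — disjoint from FOLLOW(X)
  X → , P: FIRST \ {ε} = { ',' } — disjoint from FOLLOW(X)
  X → c num: FIRST \ {ε} = { 'c' } — disjoint from FOLLOW(X)
  X → P: FIRST \ {ε} = { ';', 'c' } — this is the only nullable alternative, skip

No FIRST/FOLLOW conflicts found.

Answer: No FIRST/FOLLOW conflicts.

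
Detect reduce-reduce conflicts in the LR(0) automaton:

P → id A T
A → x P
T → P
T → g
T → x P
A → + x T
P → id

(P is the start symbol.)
No reduce-reduce conflicts

A reduce-reduce conflict occurs when an LR(0) state has two complete items [A → α .] and [B → β .] — both call for a reduction, and with no lookahead the parser cannot choose between them.

Augment with P' → P and build the canonical LR(0) collection (I0 = CLOSURE({[P' → . P]}), then GOTO on every symbol after a dot until no new states appear). It has 14 states:
  I0: { [P → . id A T], [P → . id], [P' → . P] }  — shift
  I1: { [P' → P .] }  — accept
  I2: { [A → . + x T], [A → . x P], [P → id . A T], [P → id .] }  — shift, reduce
  I3: { [A → + . x T] }  — shift
  I4: { [P → . id A T], [P → . id], [P → id A . T], [T → . P], [T → . g], [T → . x P] }  — shift
  I5: { [A → x . P], [P → . id A T], [P → . id] }  — shift
  I6: { [A → x P .] }  — reduce
  I7: { [T → P .] }  — reduce
  I8: { [P → id A T .] }  — reduce
  I9: { [T → g .] }  — reduce
  I10: { [P → . id A T], [P → . id], [T → x . P] }  — shift
  I11: { [T → x P .] }  — reduce
  I12: { [A → + x . T], [P → . id A T], [P → . id], [T → . P], [T → . g], [T → . x P] }  — shift
  I13: { [A → + x T .] }  — reduce

No state contains more than one complete item.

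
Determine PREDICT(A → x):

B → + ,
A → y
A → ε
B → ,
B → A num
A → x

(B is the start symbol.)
PREDICT(A → x) = (FIRST(RHS) \ {ε}) ∪ (FOLLOW(A) if ε ∈ FIRST(RHS), i.e. RHS ⇒* ε)
FIRST(x) = { 'x' }
ε ∉ FIRST(x), so FOLLOW(A) is not added.
PREDICT(A → x) = { 'x' }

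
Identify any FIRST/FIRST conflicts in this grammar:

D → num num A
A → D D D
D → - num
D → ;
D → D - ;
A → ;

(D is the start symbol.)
Yes. D → num num A / D → D '-' ';' on { 'num' }; D → '-' num / D → D '-' ';' on { '-' }; D → ';' / D → D '-' ';' on { ';' }; A → D D D / A → ';' on { ';' }

A FIRST/FIRST conflict occurs when two productions N → α and N → β for the same non-terminal have FIRST(α) ∩ FIRST(β) ≠ ∅ (with ε ∈ FIRST of a nullable right-hand side, so two nullable alternatives also conflict).

FIRST sets of the non-terminals at (or reachable through a nullable prefix from) the front of some alternative:
  FIRST(D) = { '-', ';', 'num' }

Productions for D:
  D → num num A: FIRST = { 'num' }
  D → - num: FIRST = { '-' }
  D → ;: FIRST = { ';' }
  D → D - ;: FIRST = { '-', ';', 'num' }
Productions for A:
  A → D D D: FIRST = { '-', ';', 'num' }
  A → ;: FIRST = { ';' }

Conflict for D: D → num num A and D → D - ;
  Overlap: { 'num' }
Conflict for D: D → - num and D → D - ;
  Overlap: { '-' }
Conflict for D: D → ; and D → D - ;
  Overlap: { ';' }
Conflict for A: A → D D D and A → ;
  Overlap: { ';' }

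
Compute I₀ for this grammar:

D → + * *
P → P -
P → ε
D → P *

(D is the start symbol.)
{ [D → . + * *], [D → . P *], [D' → . D], [P → . P -], [P → .] }

First, augment the grammar with D' → D
I₀ = CLOSURE({ [D' → . D] }):
  [D' → . D] has the dot before D: add [D → . + * *], [D → . P *]
  [D → . P *] has the dot before P: add [P → . P -], [P → .]
No further items can be added.

I₀ = { [D → . + * *], [D → . P *], [D' → . D], [P → . P -], [P → .] }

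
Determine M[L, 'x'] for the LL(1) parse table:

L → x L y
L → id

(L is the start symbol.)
To find M[L, 'x'], we find productions for L where 'x' is in the predict set (PREDICT(N → α) = (FIRST(α) \ {ε}) ∪ (FOLLOW(N) if α ⇒* ε)).

L → x L y: PREDICT = { 'x' }
  'x' is in predict set, so this production goes in M[L, 'x']
L → id: PREDICT = { 'id' }

M[L, 'x'] = L → x L y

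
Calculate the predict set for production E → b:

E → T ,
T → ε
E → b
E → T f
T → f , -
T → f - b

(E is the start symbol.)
PREDICT(E → b) = (FIRST(RHS) \ {ε}) ∪ (FOLLOW(E) if ε ∈ FIRST(RHS), i.e. RHS ⇒* ε)
FIRST(b) = { 'b' }
ε ∉ FIRST(b), so FOLLOW(E) is not added.
PREDICT(E → b) = { 'b' }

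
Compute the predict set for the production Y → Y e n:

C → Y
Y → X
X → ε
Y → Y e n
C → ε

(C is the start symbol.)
PREDICT(Y → Y e n) = (FIRST(RHS) \ {ε}) ∪ (FOLLOW(Y) if ε ∈ FIRST(RHS), i.e. RHS ⇒* ε)
FIRST(Y) = { 'e', ε }
FIRST(Y e n) = { 'e' }
ε ∉ FIRST(Y e n), so FOLLOW(Y) is not added.
PREDICT(Y → Y e n) = { 'e' }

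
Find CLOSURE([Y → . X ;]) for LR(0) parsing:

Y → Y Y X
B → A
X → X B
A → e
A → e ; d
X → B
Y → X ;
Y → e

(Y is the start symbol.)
{ [A → . e ; d], [A → . e], [B → . A], [X → . B], [X → . X B], [Y → . X ;] }

To compute CLOSURE, for each item [A → α.Bβ] where B is a non-terminal, add [B → .γ] for all productions B → γ; repeat for the newly added items until nothing changes.

Start with: [Y → . X ;]
  [Y → . X ;] has the dot before X: add [X → . X B], [X → . B]
  [X → . B] has the dot before B: add [B → . A]
  [B → . A] has the dot before A: add [A → . e], [A → . e ; d]
No further items can be added.

CLOSURE = { [A → . e ; d], [A → . e], [B → . A], [X → . B], [X → . X B], [Y → . X ;] }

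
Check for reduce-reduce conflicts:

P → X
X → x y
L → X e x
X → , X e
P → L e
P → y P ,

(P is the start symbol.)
Augment with P' → P and build the canonical LR(0) collection (I0 = CLOSURE({[P' → . P]}), then GOTO on every symbol after a dot until no new states appear). It has 15 states:
  I0: { [L → . X e x], [P → . L e], [P → . X], [P → . y P ,], [P' → . P], [X → . , X e], [X → . x y] }  — shift
  I1: { [X → , . X e], [X → . , X e], [X → . x y] }  — shift
  I2: { [P → L . e] }  — shift
  I3: { [P' → P .] }  — accept
  I4: { [L → X . e x], [P → X .] }  — shift, reduce
  I5: { [X → x . y] }  — shift
  I6: { [L → . X e x], [P → . L e], [P → . X], [P → . y P ,], [P → y . P ,], [X → . , X e], [X → . x y] }  — shift
  I7: { [P → y P . ,] }  — shift
  I8: { [P → y P , .] }  — reduce
  I9: { [X → x y .] }  — reduce
  I10: { [L → X e . x] }  — shift
  I11: { [L → X e x .] }  — reduce
  I12: { [P → L e .] }  — reduce
  I13: { [X → , X . e] }  — shift
  I14: { [X → , X e .] }  — reduce

No state contains more than one complete item.

Answer: No reduce-reduce conflicts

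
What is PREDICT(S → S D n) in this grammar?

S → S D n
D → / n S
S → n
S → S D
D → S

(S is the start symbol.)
PREDICT(S → S D n) = (FIRST(RHS) \ {ε}) ∪ (FOLLOW(S) if ε ∈ FIRST(RHS), i.e. RHS ⇒* ε)
FIRST(S) = { 'n' }
FIRST(S D n) = { 'n' }
ε ∉ FIRST(S D n), so FOLLOW(S) is not added.
PREDICT(S → S D n) = { 'n' }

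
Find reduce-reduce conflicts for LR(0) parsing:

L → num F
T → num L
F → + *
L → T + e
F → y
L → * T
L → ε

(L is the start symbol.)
No reduce-reduce conflicts

A reduce-reduce conflict occurs when an LR(0) state has two complete items [A → α .] and [B → β .] — both call for a reduction, and with no lookahead the parser cannot choose between them.

Augment with L' → L and build the canonical LR(0) collection (I0 = CLOSURE({[L' → . L]}), then GOTO on every symbol after a dot until no new states appear). It has 14 states:
  I0: { [L → . * T], [L → . T + e], [L → . num F], [L → .], [L' → . L], [T → . num L] }  — shift, reduce
  I1: { [L → * . T], [T → . num L] }  — shift
  I2: { [L' → L .] }  — accept
  I3: { [L → T . + e] }  — shift
  I4: { [F → . + *], [F → . y], [L → . * T], [L → . T + e], [L → . num F], [L → .], [L → num . F], [T → . num L], [T → num . L] }  — shift, reduce
  I5: { [F → + . *] }  — shift
  I6: { [L → num F .] }  — reduce
  I7: { [T → num L .] }  — reduce
  I8: { [F → y .] }  — reduce
  I9: { [F → + * .] }  — reduce
  I10: { [L → T + . e] }  — shift
  I11: { [L → T + e .] }  — reduce
  I12: { [L → * T .] }  — reduce
  I13: { [L → . * T], [L → . T + e], [L → . num F], [L → .], [T → . num L], [T → num . L] }  — shift, reduce

No state contains more than one complete item.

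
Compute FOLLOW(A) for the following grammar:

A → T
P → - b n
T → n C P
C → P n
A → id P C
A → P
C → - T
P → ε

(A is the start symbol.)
{ $ }

To compute FOLLOW(A), find every occurrence of A on a right-hand side N → α A β: add FIRST(β) \ {ε}, and if β is empty or nullable also add FOLLOW(N). Iterate to a fixed point.

A is the start symbol, so $ ∈ FOLLOW(A).
A does not occur on any right-hand side.

Taking the union: FOLLOW(A) = { $ }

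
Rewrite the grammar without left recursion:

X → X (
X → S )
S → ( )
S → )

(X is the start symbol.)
X is directly left-recursive. The standard transformation for
  A → A α₁ | ... | A α_m | β₁ | ... | β_n
is
  A  → β₁ A' | ... | β_n A'
  A' → α₁ A' | ... | α_m A' | ε

X → S ) becomes X → S ) X'
X → X ( becomes X' → ( X'
Add X' → ε

Productions for other non-terminals are unchanged:
  S → ( )
  S → )

Resulting grammar:
X → S ) X'
X' → ( X'
X' → ε
S → ( )
S → )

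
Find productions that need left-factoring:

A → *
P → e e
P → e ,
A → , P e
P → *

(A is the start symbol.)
Yes, P has productions with common prefix 'e'

Left-factoring is needed when two productions for the same non-terminal
share a common prefix on the right-hand side.

Productions for A:
  A → *
  A → , P e
Productions for P:
  P → e e
  P → e ,
  P → *

Found common prefix 'e' in productions for P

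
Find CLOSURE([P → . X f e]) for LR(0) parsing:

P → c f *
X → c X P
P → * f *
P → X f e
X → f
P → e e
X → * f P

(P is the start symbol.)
{ [P → . X f e], [X → . * f P], [X → . c X P], [X → . f] }

Start with: [P → . X f e]
  [P → . X f e] has the dot before X: add [X → . c X P], [X → . f], [X → . * f P]
No further items can be added.

CLOSURE = { [P → . X f e], [X → . * f P], [X → . c X P], [X → . f] }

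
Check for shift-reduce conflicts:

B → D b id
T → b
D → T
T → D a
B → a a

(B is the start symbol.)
No shift-reduce conflicts

Augment with B' → B and build the canonical LR(0) collection (I0 = CLOSURE({[B' → . B]}), then GOTO on every symbol after a dot until no new states appear). It has 10 states:
  I0: { [B → . D b id], [B → . a a], [B' → . B], [D → . T], [T → . D a], [T → . b] }  — shift
  I1: { [B' → B .] }  — accept
  I2: { [B → D . b id], [T → D . a] }  — shift
  I3: { [D → T .] }  — reduce
  I4: { [B → a . a] }  — shift
  I5: { [T → b .] }  — reduce
  I6: { [B → a a .] }  — reduce
  I7: { [T → D a .] }  — reduce
  I8: { [B → D b . id] }  — shift
  I9: { [B → D b id .] }  — reduce

No state contains both a complete item and a shift item.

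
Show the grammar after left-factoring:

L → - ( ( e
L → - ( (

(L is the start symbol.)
Left-factoring transforms A → αβ₁ | αβ₂ into A → αA' and A' → β₁ | β₂
(α is the longest common prefix among the alternatives). Repeat until
no nonterminal has two alternatives with a common prefix.

Round 1: L has alternatives sharing prefix '- ( ('. Introduce L': L → - ( ( L'
  Add: L' → e
  Add: L' → ε

No remaining common prefixes — done.

Resulting grammar:
L → - ( ( L'
L' → e
L' → ε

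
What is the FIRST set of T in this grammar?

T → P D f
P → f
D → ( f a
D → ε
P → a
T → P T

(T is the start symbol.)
{ 'a', 'f' }

To compute FIRST(T), examine every production with T on the left-hand side, reading each right-hand side left to right until a non-nullable symbol is reached.

FIRST sets of the other non-terminals involved (by the same procedure, iterated to a fixed point):
  FIRST(P) = { 'a', 'f' }

From T → P D f:
  - P is a non-terminal: add FIRST(P) \ {ε} = { 'a', 'f' }
    P is not nullable, so stop
From T → P T:
  - P is a non-terminal: add FIRST(P) \ {ε} = { 'a', 'f' }
    P is not nullable, so stop

Collecting: FIRST(T) = { 'a', 'f' }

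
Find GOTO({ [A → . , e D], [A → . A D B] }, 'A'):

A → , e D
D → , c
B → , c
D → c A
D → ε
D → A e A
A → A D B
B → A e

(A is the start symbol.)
GOTO(I, 'A') = CLOSURE({ [A → αX.β] : [A → α.Xβ] ∈ I, X = 'A' })

Items with dot before 'A', with the dot advanced:
  [A → . A D B] → [A → A . D B]
Closure of the advanced items:
  [A → A . D B] has the dot before D: add [D → . , c], [D → . c A], [D → .], [D → . A e A]
  [D → . A e A] has the dot before A: add [A → . , e D], [A → . A D B]

GOTO = { [A → . , e D], [A → . A D B], [A → A . D B], [D → . , c], [D → . A e A], [D → . c A], [D → .] }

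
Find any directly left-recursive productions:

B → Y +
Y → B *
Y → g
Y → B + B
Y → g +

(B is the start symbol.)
B → Y +: starts with Y
Y → B *: starts with B
Y → g: starts with g
Y → B + B: starts with B
Y → g +: starts with g

No direct left recursion found.

Answer: No direct left recursion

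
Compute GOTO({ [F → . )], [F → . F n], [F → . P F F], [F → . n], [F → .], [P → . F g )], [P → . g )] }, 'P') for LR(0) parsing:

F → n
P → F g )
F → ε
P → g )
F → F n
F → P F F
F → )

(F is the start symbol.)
{ [F → . )], [F → . F n], [F → . P F F], [F → . n], [F → .], [F → P . F F], [P → . F g )], [P → . g )] }

GOTO(I, 'P') = CLOSURE({ [A → αX.β] : [A → α.Xβ] ∈ I, X = 'P' })

Items with dot before 'P', with the dot advanced:
  [F → . P F F] → [F → P . F F]
Closure of the advanced items:
  [F → P . F F] has the dot before F: add [F → . n], [F → .], [F → . F n], [F → . P F F], [F → . )]
  [F → . P F F] has the dot before P: add [P → . F g )], [P → . g )]

GOTO = { [F → . )], [F → . F n], [F → . P F F], [F → . n], [F → .], [F → P . F F], [P → . F g )], [P → . g )] }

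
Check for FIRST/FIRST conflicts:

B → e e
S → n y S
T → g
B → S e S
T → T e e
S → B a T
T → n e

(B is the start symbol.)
Yes. B → e e / B → S e S on { 'e' }; S → n y S / S → B a T on { 'n' }; T → g / T → T e e on { 'g' }; T → T e e / T → n e on { 'n' }

A FIRST/FIRST conflict occurs when two productions N → α and N → β for the same non-terminal have FIRST(α) ∩ FIRST(β) ≠ ∅ (with ε ∈ FIRST of a nullable right-hand side, so two nullable alternatives also conflict).

FIRST sets of the non-terminals at (or reachable through a nullable prefix from) the front of some alternative:
  FIRST(S) = { 'e', 'n' }
  FIRST(B) = { 'e', 'n' }
  FIRST(T) = { 'g', 'n' }

Productions for B:
  B → e e: FIRST = { 'e' }
  B → S e S: FIRST = { 'e', 'n' }
Productions for S:
  S → n y S: FIRST = { 'n' }
  S → B a T: FIRST = { 'e', 'n' }
Productions for T:
  T → g: FIRST = { 'g' }
  T → T e e: FIRST = { 'g', 'n' }
  T → n e: FIRST = { 'n' }

Conflict for B: B → e e and B → S e S
  Overlap: { 'e' }
Conflict for S: S → n y S and S → B a T
  Overlap: { 'n' }
Conflict for T: T → g and T → T e e
  Overlap: { 'g' }
Conflict for T: T → T e e and T → n e
  Overlap: { 'n' }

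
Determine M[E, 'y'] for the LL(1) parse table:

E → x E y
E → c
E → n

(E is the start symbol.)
Empty (error entry)

To find M[E, 'y'], we find productions for E where 'y' is in the predict set (PREDICT(N → α) = (FIRST(α) \ {ε}) ∪ (FOLLOW(N) if α ⇒* ε)).

E → x E y: PREDICT = { 'x' }
E → c: PREDICT = { 'c' }
E → n: PREDICT = { 'n' }

M[E, 'y'] is empty (no production applies)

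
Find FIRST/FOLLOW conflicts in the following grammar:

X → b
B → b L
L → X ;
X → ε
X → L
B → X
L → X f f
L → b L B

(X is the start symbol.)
Nullable non-terminals: B, X.
FIRST sets used below: FIRST(X) = { ';', 'b', 'f', ε }, FIRST(L) = { ';', 'b', 'f' }

B: nullable alternative(s) B → X; FOLLOW(B) = { $, ';', 'b', 'f' }
  B → b L: FIRST \ {ε} = { 'b' } — overlaps FOLLOW(B) on { 'b' }: CONFLICT
  B → X: FIRST \ {ε} = { ';', 'b', 'f' } — this is the only nullable alternative, skip

X: nullable alternative(s) X → ε; FOLLOW(X) = { $, ';', 'b', 'f' }
  X → b: FIRST \ {ε} = { 'b' } — overlaps FOLLOW(X) on { 'b' }: CONFLICT
  X → ε: FIRST \ {ε} = { } — this is the only nullable alternative, skip
  X → L: FIRST \ {ε} = { ';', 'b', 'f' } — overlaps FOLLOW(X) on { ';', 'b', 'f' }: CONFLICT

L has no nullable alternative, so no FIRST/FOLLOW check is needed there.

So the grammar has 3 FIRST/FOLLOW conflicts (marked CONFLICT above).

Answer: Yes. X → b with FOLLOW(X) on { 'b' }; X → L with FOLLOW(X) on { ';', 'b', 'f' }; B → b L with FOLLOW(B) on { 'b' }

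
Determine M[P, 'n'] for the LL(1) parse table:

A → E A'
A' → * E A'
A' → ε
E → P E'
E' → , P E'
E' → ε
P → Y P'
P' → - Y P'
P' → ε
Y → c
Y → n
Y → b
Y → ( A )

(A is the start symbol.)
To find M[P, 'n'], we find productions for P where 'n' is in the predict set (PREDICT(N → α) = (FIRST(α) \ {ε}) ∪ (FOLLOW(N) if α ⇒* ε)).

Relevant sets:
  FIRST(Y) = { '(', 'b', 'c', 'n' }

P → Y P': PREDICT = { '(', 'b', 'c', 'n' }
  'n' is in predict set, so this production goes in M[P, 'n']

M[P, 'n'] = P → Y P'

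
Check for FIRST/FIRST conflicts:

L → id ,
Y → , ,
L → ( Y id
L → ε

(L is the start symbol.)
Productions for L:
  L → id ,: FIRST = { 'id' }
  L → ( Y id: FIRST = { '(' }
  L → ε: FIRST = { ε }
Y has only one production, so no FIRST/FIRST conflict is possible there.

All alternatives of each non-terminal have pairwise disjoint FIRST sets.

Answer: No FIRST/FIRST conflicts.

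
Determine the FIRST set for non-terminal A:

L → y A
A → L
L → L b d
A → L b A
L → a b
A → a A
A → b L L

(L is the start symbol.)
{ 'a', 'b', 'y' }

To compute FIRST(A), examine every production with A on the left-hand side, reading each right-hand side left to right until a non-nullable symbol is reached.

FIRST sets of the other non-terminals involved (by the same procedure, iterated to a fixed point):
  FIRST(L) = { 'a', 'y' }

From A → L:
  - L is a non-terminal: add FIRST(L) \ {ε} = { 'a', 'y' }
    L is not nullable, so stop
From A → L b A:
  - L is a non-terminal: add FIRST(L) \ {ε} = { 'a', 'y' }
    L is not nullable, so stop
From A → a A:
  - a is a terminal: add 'a' and stop
From A → b L L:
  - b is a terminal: add 'b' and stop

Collecting: FIRST(A) = { 'a', 'b', 'y' }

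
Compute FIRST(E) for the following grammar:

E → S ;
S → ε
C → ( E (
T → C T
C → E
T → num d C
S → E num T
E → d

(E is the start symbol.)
FIRST sets of the other non-terminals involved (by the same procedure, iterated to a fixed point):
  FIRST(S) = { ';', 'd', ε }

From E → S ;:
  - S is a non-terminal: add FIRST(S) \ {ε} = { ';', 'd' }
    S is nullable, so continue to the next symbol
  - ';' is a terminal: add ';' and stop
From E → d:
  - d is a terminal: add 'd' and stop

Collecting: FIRST(E) = { ';', 'd' }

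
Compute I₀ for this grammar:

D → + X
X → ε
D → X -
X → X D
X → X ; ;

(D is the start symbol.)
{ [D → . + X], [D → . X -], [D' → . D], [X → . X ; ;], [X → . X D], [X → .] }

First, augment the grammar with D' → D
I₀ = CLOSURE({ [D' → . D] }):
  [D' → . D] has the dot before D: add [D → . + X], [D → . X -]
  [D → . X -] has the dot before X: add [X → .], [X → . X D], [X → . X ; ;]
No further items can be added.

I₀ = { [D → . + X], [D → . X -], [D' → . D], [X → . X ; ;], [X → . X D], [X → .] }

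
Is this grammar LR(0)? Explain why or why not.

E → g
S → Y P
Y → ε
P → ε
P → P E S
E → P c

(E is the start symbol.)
A grammar is LR(0) if no state in the canonical LR(0) collection has:
  - both a shift item (dot before a terminal) and a complete item (shift-reduce conflict), or
  - two or more complete items (reduce-reduce conflict; the accept item [E' → E .] counts as a complete item here).

Augment with E' → E and build the canonical LR(0) collection (I0 = CLOSURE({[E' → . E]}), then GOTO on every symbol after a dot until no new states appear). It has 9 states:
  I0: { [E → . P c], [E → . g], [E' → . E], [P → . P E S], [P → .] }  — shift, reduce
  I1: { [E' → E .] }  — accept
  I2: { [E → . P c], [E → . g], [E → P . c], [P → . P E S], [P → .], [P → P . E S] }  — shift, reduce
  I3: { [E → g .] }  — reduce
  I4: { [P → P E . S], [S → . Y P], [Y → .] }  — reduce
  I5: { [E → P c .] }  — reduce
  I6: { [P → P E S .] }  — reduce
  I7: { [P → . P E S], [P → .], [S → Y . P] }  — reduce
  I8: { [E → . P c], [E → . g], [P → . P E S], [P → .], [P → P . E S], [S → Y P .] }  — shift, 2 reduces

Conflict in state I0:
  Shift-reduce conflict between [P → .] and [E → . g]
So the grammar is NOT LR(0).

Answer: No. Shift-reduce conflict between [P → .] and [E → . g]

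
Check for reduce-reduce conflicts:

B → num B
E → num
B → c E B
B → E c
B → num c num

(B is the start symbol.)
Yes — I8: [B → num c num .] vs [E → num .]

Augment with B' → B and build the canonical LR(0) collection (I0 = CLOSURE({[B' → . B]}), then GOTO on every symbol after a dot until no new states appear). It has 12 states:
  I0: { [B → . E c], [B → . c E B], [B → . num B], [B → . num c num], [B' → . B], [E → . num] }  — shift
  I1: { [B' → B .] }  — accept
  I2: { [B → E . c] }  — shift
  I3: { [B → c . E B], [E → . num] }  — shift
  I4: { [B → . E c], [B → . c E B], [B → . num B], [B → . num c num], [B → num . B], [B → num . c num], [E → . num], [E → num .] }  — shift, reduce
  I5: { [B → num B .] }  — reduce
  I6: { [B → c . E B], [B → num c . num], [E → . num] }  — shift
  I7: { [B → . E c], [B → . c E B], [B → . num B], [B → . num c num], [B → c E . B], [E → . num] }  — shift
  I8: { [B → num c num .], [E → num .] }  — 2 reduces
  I9: { [B → c E B .] }  — reduce
  I10: { [E → num .] }  — reduce
  I11: { [B → E c .] }  — reduce

I8 contains complete items [B → num c num .], [E → num .] — reduce-reduce conflict.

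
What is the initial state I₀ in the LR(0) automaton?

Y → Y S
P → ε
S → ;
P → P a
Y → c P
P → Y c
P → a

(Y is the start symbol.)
{ [Y → . Y S], [Y → . c P], [Y' → . Y] }

First, augment the grammar with Y' → Y
I₀ = CLOSURE({ [Y' → . Y] }):
  [Y' → . Y] has the dot before Y: add [Y → . Y S], [Y → . c P]
No further items can be added.

I₀ = { [Y → . Y S], [Y → . c P], [Y' → . Y] }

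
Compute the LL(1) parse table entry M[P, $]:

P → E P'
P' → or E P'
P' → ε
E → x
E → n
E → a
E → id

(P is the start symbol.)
To find M[P, $], we find productions for P where $ is in the predict set (PREDICT(N → α) = (FIRST(α) \ {ε}) ∪ (FOLLOW(N) if α ⇒* ε)).

Relevant sets:
  FIRST(E) = { 'a', 'id', 'n', 'x' }

P → E P': PREDICT = { 'a', 'id', 'n', 'x' }

M[P, $] is empty (no production applies)

Answer: Empty (error entry)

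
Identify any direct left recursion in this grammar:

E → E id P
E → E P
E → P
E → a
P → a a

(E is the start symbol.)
Yes, E is left-recursive

Direct left recursion occurs when N → N α for some non-terminal N (the right-hand side begins with the left-hand side itself).

E → E id P: LEFT RECURSIVE (starts with E)
E → E P: LEFT RECURSIVE (starts with E)
E → P: starts with P
E → a: starts with a
P → a a: starts with a

The grammar has direct left recursion on: E.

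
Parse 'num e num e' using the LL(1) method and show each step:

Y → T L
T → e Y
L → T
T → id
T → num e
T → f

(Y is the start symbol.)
Stack is shown with the top on the left.

Stack      Input          Action
--------------------------------
Y $        num e num e $  output Y → T L
T L $      num e num e $  output T → num e
num e L $  num e num e $  match 'num'
e L $      e num e $      match 'e'
L $        num e $        output L → T
T $        num e $        output T → num e
num e $    num e $        match 'num'
e $        e $            match 'e'
$          $              accept

The string is accepted.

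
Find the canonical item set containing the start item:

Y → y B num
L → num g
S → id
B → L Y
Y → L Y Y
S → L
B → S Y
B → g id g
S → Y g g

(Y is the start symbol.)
{ [L → . num g], [Y → . L Y Y], [Y → . y B num], [Y' → . Y] }

First, augment the grammar with Y' → Y
I₀ = CLOSURE({ [Y' → . Y] }):
  [Y' → . Y] has the dot before Y: add [Y → . y B num], [Y → . L Y Y]
  [Y → . L Y Y] has the dot before L: add [L → . num g]
No further items can be added.

I₀ = { [L → . num g], [Y → . L Y Y], [Y → . y B num], [Y' → . Y] }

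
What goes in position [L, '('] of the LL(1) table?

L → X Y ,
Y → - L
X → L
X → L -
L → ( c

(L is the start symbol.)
To find M[L, '('], we find productions for L where '(' is in the predict set (PREDICT(N → α) = (FIRST(α) \ {ε}) ∪ (FOLLOW(N) if α ⇒* ε)).

Relevant sets:
  FIRST(X) = { '(' }

L → X Y ,: PREDICT = { '(' }
  '(' is in predict set, so this production goes in M[L, '(']
L → ( c: PREDICT = { '(' }
  '(' is in predict set, so this production goes in M[L, '(']

M[L, '('] = L → X Y ,, L → ( c  (a multiply-defined cell — the grammar is not LL(1))

Answer: L → X Y ,, L → ( c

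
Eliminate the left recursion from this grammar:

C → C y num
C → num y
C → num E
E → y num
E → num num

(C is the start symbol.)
C is directly left-recursive. The standard transformation for
  A → A α₁ | ... | A α_m | β₁ | ... | β_n
is
  A  → β₁ A' | ... | β_n A'
  A' → α₁ A' | ... | α_m A' | ε

C → num y becomes C → num y C'
C → num E becomes C → num E C'
C → C y num becomes C' → y num C'
Add C' → ε

Productions for other non-terminals are unchanged:
  E → y num
  E → num num

Resulting grammar:
C → num y C'
C → num E C'
C' → y num C'
C' → ε
E → y num
E → num num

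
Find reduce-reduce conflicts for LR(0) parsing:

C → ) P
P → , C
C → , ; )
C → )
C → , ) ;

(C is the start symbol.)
A reduce-reduce conflict occurs when an LR(0) state has two complete items [A → α .] and [B → β .] — both call for a reduction, and with no lookahead the parser cannot choose between them.

Augment with C' → C and build the canonical LR(0) collection (I0 = CLOSURE({[C' → . C]}), then GOTO on every symbol after a dot until no new states appear). It has 11 states:
  I0: { [C → . ) P], [C → . )], [C → . , ) ;], [C → . , ; )], [C' → . C] }  — shift
  I1: { [C → ) . P], [C → ) .], [P → . , C] }  — shift, reduce
  I2: { [C → , . ) ;], [C → , . ; )] }  — shift
  I3: { [C' → C .] }  — accept
  I4: { [C → , ) . ;] }  — shift
  I5: { [C → , ; . )] }  — shift
  I6: { [C → , ; ) .] }  — reduce
  I7: { [C → , ) ; .] }  — reduce
  I8: { [C → . ) P], [C → . )], [C → . , ) ;], [C → . , ; )], [P → , . C] }  — shift
  I9: { [C → ) P .] }  — reduce
  I10: { [P → , C .] }  — reduce

No state contains more than one complete item.

Answer: No reduce-reduce conflicts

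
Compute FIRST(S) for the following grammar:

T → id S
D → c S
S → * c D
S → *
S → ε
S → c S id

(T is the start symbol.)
To compute FIRST(S), examine every production with S on the left-hand side, reading each right-hand side left to right until a non-nullable symbol is reached.

From S → * c D:
  - '*' is a terminal: add '*' and stop
From S → *:
  - '*' is a terminal: add '*' and stop
From S → ε:
  - ε-production, so ε ∈ FIRST(S)
From S → c S id:
  - c is a terminal: add 'c' and stop

Collecting: FIRST(S) = { '*', 'c', ε }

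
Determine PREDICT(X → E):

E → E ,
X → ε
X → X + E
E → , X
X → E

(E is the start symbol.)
{ ',' }

PREDICT(X → E) = (FIRST(RHS) \ {ε}) ∪ (FOLLOW(X) if ε ∈ FIRST(RHS), i.e. RHS ⇒* ε)
FIRST(E) = { ',' }
FIRST(E) = { ',' }
ε ∉ FIRST(E), so FOLLOW(X) is not added.
PREDICT(X → E) = { ',' }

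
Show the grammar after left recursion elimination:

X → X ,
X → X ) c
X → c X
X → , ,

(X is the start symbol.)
X → c X X'
X → , , X'
X' → , X'
X' → ) c X'
X' → ε

X is directly left-recursive. The standard transformation for
  A → A α₁ | ... | A α_m | β₁ | ... | β_n
is
  A  → β₁ A' | ... | β_n A'
  A' → α₁ A' | ... | α_m A' | ε

X → c X becomes X → c X X'
X → , , becomes X → , , X'
X → X , becomes X' → , X'
X → X ) c becomes X' → ) c X'
Add X' → ε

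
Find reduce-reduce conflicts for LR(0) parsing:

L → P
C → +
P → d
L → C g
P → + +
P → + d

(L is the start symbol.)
No reduce-reduce conflicts

Augment with L' → L and build the canonical LR(0) collection (I0 = CLOSURE({[L' → . L]}), then GOTO on every symbol after a dot until no new states appear). It has 9 states:
  I0: { [C → . +], [L → . C g], [L → . P], [L' → . L], [P → . + +], [P → . + d], [P → . d] }  — shift
  I1: { [C → + .], [P → + . +], [P → + . d] }  — shift, reduce
  I2: { [L → C . g] }  — shift
  I3: { [L' → L .] }  — accept
  I4: { [L → P .] }  — reduce
  I5: { [P → d .] }  — reduce
  I6: { [L → C g .] }  — reduce
  I7: { [P → + + .] }  — reduce
  I8: { [P → + d .] }  — reduce

No state contains more than one complete item.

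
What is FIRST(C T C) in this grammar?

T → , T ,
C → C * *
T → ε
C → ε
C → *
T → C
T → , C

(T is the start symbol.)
FIRST sets of the non-terminals involved (from the grammar, by fixed-point iteration):
  FIRST(C) = { '*', ε }
  FIRST(T) = { '*', ',', ε }

To compute FIRST(C T C), process the symbols left to right:
Symbol C is a non-terminal. Add FIRST(C) \ {ε} = { '*' }
C is nullable (ε ∈ FIRST(C)), continue to the next symbol.
Symbol T is a non-terminal. Add FIRST(T) \ {ε} = { '*', ',' }
T is nullable (ε ∈ FIRST(T)), continue to the next symbol.
Symbol C is a non-terminal. Add FIRST(C) \ {ε} = { '*' }
C is nullable (ε ∈ FIRST(C)), continue to the next symbol.
All symbols are nullable, so ε is in the result.
FIRST(C T C) = { '*', ',', ε }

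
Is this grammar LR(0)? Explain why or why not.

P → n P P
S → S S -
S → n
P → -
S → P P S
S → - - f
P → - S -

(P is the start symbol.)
Augment with P' → P and build the canonical LR(0) collection (I0 = CLOSURE({[P' → . P]}), then GOTO on every symbol after a dot until no new states appear). It has 17 states:
  I0: { [P → . - S -], [P → . -], [P → . n P P], [P' → . P] }  — shift
  I1: { [P → - . S -], [P → - .], [P → . - S -], [P → . -], [P → . n P P], [S → . - - f], [S → . P P S], [S → . S S -], [S → . n] }  — shift, reduce
  I2: { [P' → P .] }  — accept
  I3: { [P → . - S -], [P → . -], [P → . n P P], [P → n . P P] }  — shift
  I4: { [P → . - S -], [P → . -], [P → . n P P], [P → n P . P] }  — shift
  I5: { [P → n P P .] }  — reduce
  I6: { [P → - . S -], [P → - .], [P → . - S -], [P → . -], [P → . n P P], [S → - . - f], [S → . - - f], [S → . P P S], [S → . S S -], [S → . n] }  — shift, reduce
  I7: { [P → . - S -], [P → . -], [P → . n P P], [S → P . P S] }  — shift
  I8: { [P → - S . -], [P → . - S -], [P → . -], [P → . n P P], [S → . - - f], [S → . P P S], [S → . S S -], [S → . n], [S → S . S -] }  — shift
  I9: { [P → . - S -], [P → . -], [P → . n P P], [P → n . P P], [S → n .] }  — shift, reduce
  I10: { [P → - . S -], [P → - .], [P → - S - .], [P → . - S -], [P → . -], [P → . n P P], [S → - . - f], [S → . - - f], [S → . P P S], [S → . S S -], [S → . n] }  — shift, 2 reduces
  I11: { [P → . - S -], [P → . -], [P → . n P P], [S → . - - f], [S → . P P S], [S → . S S -], [S → . n], [S → S . S -], [S → S S . -] }  — shift
  I12: { [P → - . S -], [P → - .], [P → . - S -], [P → . -], [P → . n P P], [S → - . - f], [S → . - - f], [S → . P P S], [S → . S S -], [S → . n], [S → S S - .] }  — shift, 2 reduces
  I13: { [P → - . S -], [P → - .], [P → . - S -], [P → . -], [P → . n P P], [S → - - . f], [S → - . - f], [S → . - - f], [S → . P P S], [S → . S S -], [S → . n] }  — shift, reduce
  I14: { [S → - - f .] }  — reduce
  I15: { [P → . - S -], [P → . -], [P → . n P P], [S → . - - f], [S → . P P S], [S → . S S -], [S → . n], [S → P P . S] }  — shift
  I16: { [P → . - S -], [P → . -], [P → . n P P], [S → . - - f], [S → . P P S], [S → . S S -], [S → . n], [S → P P S .], [S → S . S -] }  — shift, reduce

Conflict in state I1:
  Shift-reduce conflict between [P → - .] and [P → . -]
So the grammar is NOT LR(0).

Answer: No. Shift-reduce conflict between [P → - .] and [P → . -]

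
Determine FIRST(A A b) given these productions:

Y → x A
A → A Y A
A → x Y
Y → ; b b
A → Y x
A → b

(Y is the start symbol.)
{ ';', 'b', 'x' }

FIRST sets of the non-terminals involved (from the grammar, by fixed-point iteration):
  FIRST(A) = { ';', 'b', 'x' }

To compute FIRST(A A b), process the symbols left to right:
Symbol A is a non-terminal. Add FIRST(A) \ {ε} = { ';', 'b', 'x' }
A is not nullable (ε ∉ FIRST(A)), so stop here.
FIRST(A A b) = { ';', 'b', 'x' }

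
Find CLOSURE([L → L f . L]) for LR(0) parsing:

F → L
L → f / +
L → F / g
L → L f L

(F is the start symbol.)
To compute CLOSURE, for each item [A → α.Bβ] where B is a non-terminal, add [B → .γ] for all productions B → γ; repeat for the newly added items until nothing changes.

Start with: [L → L f . L]
  [L → L f . L] has the dot before L: add [L → . f / +], [L → . F / g], [L → . L f L]
  [L → . F / g] has the dot before F: add [F → . L]
No further items can be added.

CLOSURE = { [F → . L], [L → . F / g], [L → . L f L], [L → . f / +], [L → L f . L] }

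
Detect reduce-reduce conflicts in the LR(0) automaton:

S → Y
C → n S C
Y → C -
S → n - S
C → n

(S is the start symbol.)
No reduce-reduce conflicts

Augment with S' → S and build the canonical LR(0) collection (I0 = CLOSURE({[S' → . S]}), then GOTO on every symbol after a dot until no new states appear). It has 11 states:
  I0: { [C → . n S C], [C → . n], [S → . Y], [S → . n - S], [S' → . S], [Y → . C -] }  — shift
  I1: { [Y → C . -] }  — shift
  I2: { [S' → S .] }  — accept
  I3: { [S → Y .] }  — reduce
  I4: { [C → . n S C], [C → . n], [C → n . S C], [C → n .], [S → . Y], [S → . n - S], [S → n . - S], [Y → . C -] }  — shift, reduce
  I5: { [C → . n S C], [C → . n], [S → . Y], [S → . n - S], [S → n - . S], [Y → . C -] }  — shift
  I6: { [C → . n S C], [C → . n], [C → n S . C] }  — shift
  I7: { [C → n S C .] }  — reduce
  I8: { [C → . n S C], [C → . n], [C → n . S C], [C → n .], [S → . Y], [S → . n - S], [Y → . C -] }  — shift, reduce
  I9: { [S → n - S .] }  — reduce
  I10: { [Y → C - .] }  — reduce

No state contains more than one complete item.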